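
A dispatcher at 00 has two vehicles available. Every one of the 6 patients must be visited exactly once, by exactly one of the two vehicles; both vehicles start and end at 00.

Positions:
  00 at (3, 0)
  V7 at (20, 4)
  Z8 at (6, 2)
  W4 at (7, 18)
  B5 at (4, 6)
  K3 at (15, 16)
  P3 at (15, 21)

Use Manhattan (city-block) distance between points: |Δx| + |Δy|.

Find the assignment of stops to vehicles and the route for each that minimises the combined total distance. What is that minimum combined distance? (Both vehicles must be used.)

86 — the smallest possible combined total.

Check every non-empty split of the stops between the two vehicles; for each half take its own optimal tour:
  {V7} + {Z8, W4, B5, K3, P3}: 42 + 66 = 108
  {Z8} + {V7, W4, B5, K3, P3}: 10 + 76 = 86
  {V7, Z8} + {W4, B5, K3, P3}: 42 + 66 = 108
  {W4} + {V7, Z8, B5, K3, P3}: 44 + 76 = 120
  {V7, W4} + {Z8, B5, K3, P3}: 70 + 66 = 136
  {Z8, W4} + {V7, B5, K3, P3}: 44 + 76 = 120
  … (31 splits in total)
Best: vehicle 1 00 → Z8 → 00 = 10; vehicle 2 00 → V7 → K3 → P3 → W4 → B5 → 00 = 76; combined 86.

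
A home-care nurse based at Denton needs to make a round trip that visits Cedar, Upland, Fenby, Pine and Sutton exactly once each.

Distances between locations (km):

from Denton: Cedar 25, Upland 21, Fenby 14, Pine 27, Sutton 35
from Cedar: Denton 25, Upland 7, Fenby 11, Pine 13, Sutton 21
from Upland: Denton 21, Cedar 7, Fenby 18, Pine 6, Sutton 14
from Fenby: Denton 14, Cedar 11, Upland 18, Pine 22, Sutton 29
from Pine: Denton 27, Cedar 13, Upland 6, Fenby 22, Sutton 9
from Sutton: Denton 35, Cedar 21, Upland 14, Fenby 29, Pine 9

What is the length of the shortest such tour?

With 5 stops there are 5!/2 = 60 distinct round trips (a route and its reverse cost the same).
Denton → Cedar → Upland → Fenby → Pine → Sutton → Denton: 25+7+18+22+9+35 = 116
Denton → Cedar → Upland → Fenby → Sutton → Pine → Denton: 25+7+18+29+9+27 = 115
Denton → Cedar → Upland → Pine → Fenby → Sutton → Denton: 25+7+6+22+29+35 = 124
Denton → Cedar → Upland → Pine → Sutton → Fenby → Denton: 25+7+6+9+29+14 = 90
Denton → Cedar → Upland → Sutton → Fenby → Pine → Denton: 25+7+14+29+22+27 = 124
Denton → Cedar → Upland → Sutton → Pine → Fenby → Denton: 25+7+14+9+22+14 = 91
Denton → Cedar → Fenby → Upland → Pine → Sutton → Denton: 25+11+18+6+9+35 = 104
Denton → Cedar → Fenby → Upland → Sutton → Pine → Denton: 25+11+18+14+9+27 = 104
Denton → Cedar → Fenby → Pine → Upland → Sutton → Denton: 25+11+22+6+14+35 = 113
Denton → Cedar → Fenby → Pine → Sutton → Upland → Denton: 25+11+22+9+14+21 = 102
Denton → Cedar → Fenby → Sutton → Upland → Pine → Denton: 25+11+29+14+6+27 = 112
Denton → Cedar → Fenby → Sutton → Pine → Upland → Denton: 25+11+29+9+6+21 = 101
Denton → Cedar → Pine → Upland → Fenby → Sutton → Denton: 25+13+6+18+29+35 = 126
Denton → Cedar → Pine → Upland → Sutton → Fenby → Denton: 25+13+6+14+29+14 = 101
… (46 more)
Denton → Upland → Pine → Sutton → Cedar → Fenby → Denton: 21+6+9+21+11+14 = 82  ← best
The minimum is 82.
One optimal route: Denton → Upland → Pine → Sutton → Cedar → Fenby → Denton (or its reverse).

Shortest round trip = 82 km.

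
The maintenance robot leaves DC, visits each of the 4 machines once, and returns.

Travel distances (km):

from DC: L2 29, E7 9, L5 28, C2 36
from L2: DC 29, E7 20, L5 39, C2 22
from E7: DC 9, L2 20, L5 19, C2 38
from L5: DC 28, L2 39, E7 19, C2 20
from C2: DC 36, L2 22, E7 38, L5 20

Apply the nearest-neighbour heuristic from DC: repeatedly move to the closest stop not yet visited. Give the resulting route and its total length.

At DC the remaining stops are E7 9, L5 28, L2 29, C2 36; go to E7.
At E7 the remaining stops are L5 19, L2 20, C2 38; go to L5.
At L5 the remaining stops are C2 20, L2 39; go to C2.
At C2 the remaining stops are L2 22; go to L2.
Return L2→DC: 29.
Total = 9 + 19 + 20 + 22 + 29 = 99.

Total distance 99 km via the nearest-neighbour route DC → E7 → L5 → C2 → L2 → DC.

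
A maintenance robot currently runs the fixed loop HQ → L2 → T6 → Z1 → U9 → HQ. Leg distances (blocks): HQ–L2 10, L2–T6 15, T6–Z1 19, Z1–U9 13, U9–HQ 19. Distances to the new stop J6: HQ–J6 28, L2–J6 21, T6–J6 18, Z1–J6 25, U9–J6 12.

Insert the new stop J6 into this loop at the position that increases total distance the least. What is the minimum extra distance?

Adding 21 blocks by placing J6 on the U9–HQ leg.

Insertion cost between consecutive stops i–j is d(i,J6) + d(J6,j) − d(i,j):
  between HQ and L2: 28 + 21 − 10 = 39
  between L2 and T6: 21 + 18 − 15 = 24
  between T6 and Z1: 18 + 25 − 19 = 24
  between Z1 and U9: 25 + 12 − 13 = 24
  between U9 and HQ: 12 + 28 − 19 = 21
Cheapest insertion is between U9 and HQ, adding 21.
New total = 76 + 21 = 97.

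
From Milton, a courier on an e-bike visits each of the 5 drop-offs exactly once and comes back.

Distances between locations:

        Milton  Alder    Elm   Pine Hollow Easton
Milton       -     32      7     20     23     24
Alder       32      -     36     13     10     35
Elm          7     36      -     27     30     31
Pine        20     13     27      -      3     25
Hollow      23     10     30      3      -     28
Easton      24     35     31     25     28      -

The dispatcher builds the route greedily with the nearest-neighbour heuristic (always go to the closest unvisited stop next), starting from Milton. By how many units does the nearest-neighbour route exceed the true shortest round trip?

Excess over optimum: 1.

Milton: Elm=7, Pine=20, Hollow=23, Easton=24, Alder=32 ⇒ Elm
Elm: Pine=27, Hollow=30, Easton=31, Alder=36 ⇒ Pine
Pine: Hollow=3, Alder=13, Easton=25 ⇒ Hollow
Hollow: Alder=10, Easton=28 ⇒ Alder
Alder: Easton=35 ⇒ Easton
NN route Milton → Elm → Pine → Hollow → Alder → Easton → Milton costs 106.
Optimal: Milton → Elm → Alder → Hollow → Pine → Easton → Milton costs 105 (by enumerating all 60 distinct tours).
Excess = 106 − 105 = 1.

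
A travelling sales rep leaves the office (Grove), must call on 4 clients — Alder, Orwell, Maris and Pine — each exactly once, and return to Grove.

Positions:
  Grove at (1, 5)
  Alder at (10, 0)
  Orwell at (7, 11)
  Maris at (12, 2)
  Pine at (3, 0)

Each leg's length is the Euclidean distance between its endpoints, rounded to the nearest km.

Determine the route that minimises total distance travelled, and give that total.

There are 12 distinct closed tours to check (reversals are equivalent).
Grove → Alder → Orwell → Maris → Pine → Grove: 10+11+10+9+5 = 45
Grove → Alder → Orwell → Pine → Maris → Grove: 10+11+12+9+11 = 53
Grove → Alder → Maris → Orwell → Pine → Grove: 10+3+10+12+5 = 40
Grove → Alder → Maris → Pine → Orwell → Grove: 10+3+9+12+8 = 42
Grove → Alder → Pine → Orwell → Maris → Grove: 10+7+12+10+11 = 50
Grove → Alder → Pine → Maris → Orwell → Grove: 10+7+9+10+8 = 44
Grove → Orwell → Alder → Maris → Pine → Grove: 8+11+3+9+5 = 36
Grove → Orwell → Alder → Pine → Maris → Grove: 8+11+7+9+11 = 46
Grove → Orwell → Maris → Alder → Pine → Grove: 8+10+3+7+5 = 33
Grove → Orwell → Pine → Alder → Maris → Grove: 8+12+7+3+11 = 41
Grove → Maris → Alder → Orwell → Pine → Grove: 11+3+11+12+5 = 42
Grove → Maris → Orwell → Alder → Pine → Grove: 11+10+11+7+5 = 44
The minimum is 33.
One optimal route: Grove → Orwell → Maris → Alder → Pine → Grove (or its reverse).

33 km — the shortest possible round trip.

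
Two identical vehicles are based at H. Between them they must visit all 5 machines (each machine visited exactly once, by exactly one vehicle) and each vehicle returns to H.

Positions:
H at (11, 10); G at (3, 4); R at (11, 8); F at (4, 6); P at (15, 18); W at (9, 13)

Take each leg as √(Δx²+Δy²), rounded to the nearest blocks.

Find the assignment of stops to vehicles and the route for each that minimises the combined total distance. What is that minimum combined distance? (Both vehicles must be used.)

Minimum combined distance: 42 blocks.

Check every non-empty split of the stops between the two vehicles; for each half take its own optimal tour:
  {G} + {R, F, P, W}: 20 + 35 = 55
  {R} + {G, F, P, W}: 4 + 38 = 42
  {G, R} + {F, P, W}: 21 + 34 = 55
  {F} + {G, R, P, W}: 16 + 39 = 55
  {G, F} + {R, P, W}: 20 + 24 = 44
  {R, F} + {G, P, W}: 17 + 38 = 55
  … (15 splits in total)
Best: vehicle 1 H → R → H = 4; vehicle 2 H → G → F → W → P → H = 38; combined 42.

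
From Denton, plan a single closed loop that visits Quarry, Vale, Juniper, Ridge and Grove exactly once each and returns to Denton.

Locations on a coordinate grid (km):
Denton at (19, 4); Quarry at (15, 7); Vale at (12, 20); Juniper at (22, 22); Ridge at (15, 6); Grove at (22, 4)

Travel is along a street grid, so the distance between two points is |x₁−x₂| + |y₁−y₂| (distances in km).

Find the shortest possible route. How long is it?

With 5 stops there are 5!/2 = 60 distinct round trips (a route and its reverse cost the same).
Denton-Quarry-Vale-Juniper-Ridge-Grove-Denton: 7+16+12+23+9+3 = 70
Denton-Quarry-Vale-Juniper-Grove-Ridge-Denton: 7+16+12+18+9+6 = 68
Denton-Quarry-Vale-Ridge-Juniper-Grove-Denton: 7+16+17+23+18+3 = 84
Denton-Quarry-Vale-Ridge-Grove-Juniper-Denton: 7+16+17+9+18+21 = 88
Denton-Quarry-Vale-Grove-Juniper-Ridge-Denton: 7+16+26+18+23+6 = 96
Denton-Quarry-Vale-Grove-Ridge-Juniper-Denton: 7+16+26+9+23+21 = 102
Denton-Quarry-Juniper-Vale-Ridge-Grove-Denton: 7+22+12+17+9+3 = 70
Denton-Quarry-Juniper-Vale-Grove-Ridge-Denton: 7+22+12+26+9+6 = 82
Denton-Quarry-Juniper-Ridge-Vale-Grove-Denton: 7+22+23+17+26+3 = 98
Denton-Quarry-Juniper-Ridge-Grove-Vale-Denton: 7+22+23+9+26+23 = 110
Denton-Quarry-Juniper-Grove-Vale-Ridge-Denton: 7+22+18+26+17+6 = 96
Denton-Quarry-Juniper-Grove-Ridge-Vale-Denton: 7+22+18+9+17+23 = 96
Denton-Quarry-Ridge-Vale-Juniper-Grove-Denton: 7+1+17+12+18+3 = 58
Denton-Quarry-Ridge-Vale-Grove-Juniper-Denton: 7+1+17+26+18+21 = 90
… (46 more)
Denton-Ridge-Quarry-Vale-Juniper-Grove-Denton: 6+1+16+12+18+3 = 56  ← best
The minimum is 56.
One optimal route: Denton → Ridge → Quarry → Vale → Juniper → Grove → Denton (or its reverse).

56 km — the shortest possible round trip.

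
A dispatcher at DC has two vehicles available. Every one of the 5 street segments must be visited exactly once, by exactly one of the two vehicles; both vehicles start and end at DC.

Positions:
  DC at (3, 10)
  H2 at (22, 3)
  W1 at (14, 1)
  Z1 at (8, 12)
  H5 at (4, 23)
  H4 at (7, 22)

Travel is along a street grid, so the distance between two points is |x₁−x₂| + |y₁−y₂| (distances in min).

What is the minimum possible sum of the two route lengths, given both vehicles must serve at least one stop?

Try each way of splitting the stops between the two vehicles (each non-empty) and, for each split, find the best tour for each vehicle:
  {H2} + {W1, Z1, H5, H4}: 52 + 66 = 118
  {W1} + {H2, Z1, H5, H4}: 40 + 78 = 118
  {H2, W1} + {Z1, H5, H4}: 56 + 36 = 92
  {Z1} + {H2, W1, H5, H4}: 14 + 82 = 96
  {H2, Z1} + {W1, H5, H4}: 56 + 66 = 122
  {W1, Z1} + {H2, H5, H4}: 44 + 78 = 122
  … (15 splits in total)
Best: vehicle 1 DC → H2 → W1 → DC = 56; vehicle 2 DC → Z1 → H4 → H5 → DC = 36; combined 92.

Minimum combined distance: 92 min.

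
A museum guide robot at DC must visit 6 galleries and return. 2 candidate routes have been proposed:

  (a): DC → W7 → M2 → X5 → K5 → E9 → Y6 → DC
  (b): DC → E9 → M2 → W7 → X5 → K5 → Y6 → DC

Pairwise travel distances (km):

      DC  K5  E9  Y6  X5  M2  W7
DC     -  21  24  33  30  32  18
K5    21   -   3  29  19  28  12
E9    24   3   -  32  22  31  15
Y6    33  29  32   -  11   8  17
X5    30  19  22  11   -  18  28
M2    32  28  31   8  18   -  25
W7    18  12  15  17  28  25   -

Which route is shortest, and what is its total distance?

(a): 18 + 25 + 18 + 19 + 3 + 32 + 33 = 148
(b): 24 + 31 + 25 + 28 + 19 + 29 + 33 = 189

148 km — (a) is the shortest.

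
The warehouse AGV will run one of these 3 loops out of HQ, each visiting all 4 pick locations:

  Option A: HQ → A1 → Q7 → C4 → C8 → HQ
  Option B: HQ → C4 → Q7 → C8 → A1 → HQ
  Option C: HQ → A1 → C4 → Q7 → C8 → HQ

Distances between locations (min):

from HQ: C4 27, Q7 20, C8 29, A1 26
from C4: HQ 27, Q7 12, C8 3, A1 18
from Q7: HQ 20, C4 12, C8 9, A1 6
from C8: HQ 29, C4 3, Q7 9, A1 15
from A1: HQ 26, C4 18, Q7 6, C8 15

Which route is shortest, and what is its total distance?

Shortest is Option A, total 76 min.

Option A: 26 + 6 + 12 + 3 + 29 = 76
Option B: 27 + 12 + 9 + 15 + 26 = 89
Option C: 26 + 18 + 12 + 9 + 29 = 94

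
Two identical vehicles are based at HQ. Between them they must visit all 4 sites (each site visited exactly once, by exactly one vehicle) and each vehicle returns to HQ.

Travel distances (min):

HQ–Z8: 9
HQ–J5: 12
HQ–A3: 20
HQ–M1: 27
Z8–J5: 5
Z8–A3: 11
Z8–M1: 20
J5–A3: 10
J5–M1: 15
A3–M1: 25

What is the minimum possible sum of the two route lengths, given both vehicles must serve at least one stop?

Minimum combined distance: 90 min.

Check every non-empty split of the stops between the two vehicles; for each half take its own optimal tour:
  {Z8} + {J5, A3, M1}: 18 + 72 = 90
  {J5} + {Z8, A3, M1}: 24 + 72 = 96
  {Z8, J5} + {A3, M1}: 26 + 72 = 98
  {A3} + {Z8, J5, M1}: 40 + 56 = 96
  {Z8, A3} + {J5, M1}: 40 + 54 = 94
  {J5, A3} + {Z8, M1}: 42 + 56 = 98
  … (7 splits in total)
Best: vehicle 1 HQ → Z8 → HQ = 18; vehicle 2 HQ → J5 → M1 → A3 → HQ = 72; combined 90.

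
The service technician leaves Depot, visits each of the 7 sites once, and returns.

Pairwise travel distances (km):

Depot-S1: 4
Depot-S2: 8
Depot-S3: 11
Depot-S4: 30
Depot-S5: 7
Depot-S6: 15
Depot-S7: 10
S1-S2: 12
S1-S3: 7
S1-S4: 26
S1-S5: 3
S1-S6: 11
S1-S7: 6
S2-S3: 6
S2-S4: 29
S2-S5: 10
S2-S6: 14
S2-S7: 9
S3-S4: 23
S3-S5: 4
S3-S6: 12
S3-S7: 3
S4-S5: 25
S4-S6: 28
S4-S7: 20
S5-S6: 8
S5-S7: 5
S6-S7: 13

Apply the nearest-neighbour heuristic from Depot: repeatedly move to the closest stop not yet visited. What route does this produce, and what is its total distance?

From Depot: distances to unvisited — S1=4, S5=7, S2=8, S7=10, S3=11, S6=15, S4=30. Nearest is S1 (4).
From S1: distances to unvisited — S5=3, S7=6, S3=7, S6=11, S2=12, S4=26. Nearest is S5 (3).
From S5: distances to unvisited — S3=4, S7=5, S6=8, S2=10, S4=25. Nearest is S3 (4).
From S3: distances to unvisited — S7=3, S2=6, S6=12, S4=23. Nearest is S7 (3).
From S7: distances to unvisited — S2=9, S6=13, S4=20. Nearest is S2 (9).
From S2: distances to unvisited — S6=14, S4=29. Nearest is S6 (14).
From S6: distances to unvisited — S4=28. Nearest is S4 (28).
Return S4→Depot: 30.
Total = 4 + 3 + 4 + 3 + 9 + 14 + 28 + 30 = 95.

Nearest-neighbour total = 95 km; route Depot → S1 → S5 → S3 → S7 → S2 → S6 → S4 → Depot.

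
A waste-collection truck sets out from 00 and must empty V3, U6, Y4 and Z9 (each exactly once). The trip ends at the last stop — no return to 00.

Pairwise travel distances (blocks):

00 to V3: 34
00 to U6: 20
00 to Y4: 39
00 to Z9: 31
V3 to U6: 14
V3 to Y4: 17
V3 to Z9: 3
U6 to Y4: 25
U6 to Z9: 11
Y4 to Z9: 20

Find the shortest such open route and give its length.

Minimum one-way distance = 51 blocks.

There are 4! = 24 possible orderings.
00 → V3 → U6 → Y4 → Z9: 34+14+25+20 = 93
00 → V3 → U6 → Z9 → Y4: 34+14+11+20 = 79
00 → V3 → Y4 → U6 → Z9: 34+17+25+11 = 87
00 → V3 → Y4 → Z9 → U6: 34+17+20+11 = 82
00 → V3 → Z9 → U6 → Y4: 34+3+11+25 = 73
00 → V3 → Z9 → Y4 → U6: 34+3+20+25 = 82
00 → U6 → V3 → Y4 → Z9: 20+14+17+20 = 71
00 → U6 → V3 → Z9 → Y4: 20+14+3+20 = 57
00 → U6 → Y4 → V3 → Z9: 20+25+17+3 = 65
00 → U6 → Y4 → Z9 → V3: 20+25+20+3 = 68
00 → U6 → Z9 → V3 → Y4: 20+11+3+17 = 51
00 → U6 → Z9 → Y4 → V3: 20+11+20+17 = 68
00 → Y4 → V3 → U6 → Z9: 39+17+14+11 = 81
00 → Y4 → V3 → Z9 → U6: 39+17+3+11 = 70
… (10 more)
The minimum is 51.
One shortest path: 00 → U6 → Z9 → V3 → Y4.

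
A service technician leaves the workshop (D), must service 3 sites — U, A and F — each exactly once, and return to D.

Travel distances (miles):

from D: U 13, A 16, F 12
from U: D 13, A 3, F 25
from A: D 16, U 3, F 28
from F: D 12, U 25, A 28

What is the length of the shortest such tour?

With 3 stops there are 3!/2 = 3 distinct round trips (a route and its reverse cost the same).
D-U-A-F-D: 13+3+28+12 = 56
D-U-F-A-D: 13+25+28+16 = 82
D-A-U-F-D: 16+3+25+12 = 56
The minimum is 56.
One optimal route: D → U → A → F → D (or its reverse).

Minimum total distance: 56 miles.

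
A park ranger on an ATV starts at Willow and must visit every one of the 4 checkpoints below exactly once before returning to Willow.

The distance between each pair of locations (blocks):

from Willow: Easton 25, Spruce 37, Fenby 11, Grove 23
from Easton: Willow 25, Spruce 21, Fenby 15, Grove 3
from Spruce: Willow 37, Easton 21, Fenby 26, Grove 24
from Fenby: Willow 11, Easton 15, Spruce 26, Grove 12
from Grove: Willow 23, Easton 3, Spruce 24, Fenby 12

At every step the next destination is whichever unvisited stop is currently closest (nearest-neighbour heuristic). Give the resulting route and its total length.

Nearest-neighbour total = 84 blocks; route Willow → Fenby → Grove → Easton → Spruce → Willow.

From Willow: distances to unvisited — Fenby=11, Grove=23, Easton=25, Spruce=37. Nearest is Fenby (11).
From Fenby: distances to unvisited — Grove=12, Easton=15, Spruce=26. Nearest is Grove (12).
From Grove: distances to unvisited — Easton=3, Spruce=24. Nearest is Easton (3).
From Easton: distances to unvisited — Spruce=21. Nearest is Spruce (21).
Return Spruce→Willow: 37.
Total = 11 + 12 + 3 + 21 + 37 = 84.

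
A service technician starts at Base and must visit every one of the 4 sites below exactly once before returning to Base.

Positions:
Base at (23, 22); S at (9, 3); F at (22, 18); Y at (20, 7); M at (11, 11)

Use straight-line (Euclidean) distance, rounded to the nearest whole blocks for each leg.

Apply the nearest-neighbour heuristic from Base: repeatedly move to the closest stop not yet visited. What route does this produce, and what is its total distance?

From Base: distances to unvisited — F=4, Y=15, M=16, S=24. Nearest is F (4).
From F: distances to unvisited — Y=11, M=13, S=20. Nearest is Y (11).
From Y: distances to unvisited — M=10, S=12. Nearest is M (10).
From M: distances to unvisited — S=8. Nearest is S (8).
Return S→Base: 24.
Total = 4 + 11 + 10 + 8 + 24 = 57.

Nearest-neighbour total = 57 blocks; route Base → F → Y → M → S → Base.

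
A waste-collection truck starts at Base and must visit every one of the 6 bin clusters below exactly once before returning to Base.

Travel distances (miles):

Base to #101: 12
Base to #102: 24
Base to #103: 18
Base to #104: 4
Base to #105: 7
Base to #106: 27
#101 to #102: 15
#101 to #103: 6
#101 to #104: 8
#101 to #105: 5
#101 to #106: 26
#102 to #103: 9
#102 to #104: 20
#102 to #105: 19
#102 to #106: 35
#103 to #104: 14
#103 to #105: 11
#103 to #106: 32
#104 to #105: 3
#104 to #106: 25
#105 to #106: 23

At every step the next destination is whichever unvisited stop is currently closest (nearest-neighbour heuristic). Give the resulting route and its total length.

Base → [#104:4 / #105:7 / #101:12 / #103:18 / #102:24 / #106:27] → #104 (4)
#104 → [#105:3 / #101:8 / #103:14 / #102:20 / #106:25] → #105 (3)
#105 → [#101:5 / #103:11 / #102:19 / #106:23] → #101 (5)
#101 → [#103:6 / #102:15 / #106:26] → #103 (6)
#103 → [#102:9 / #106:32] → #102 (9)
#102 → [#106:35] → #106 (35)
Return #106→Base: 27.
Total = 4 + 3 + 5 + 6 + 9 + 35 + 27 = 89.

89 miles along Base → #104 → #105 → #101 → #103 → #102 → #106 → Base.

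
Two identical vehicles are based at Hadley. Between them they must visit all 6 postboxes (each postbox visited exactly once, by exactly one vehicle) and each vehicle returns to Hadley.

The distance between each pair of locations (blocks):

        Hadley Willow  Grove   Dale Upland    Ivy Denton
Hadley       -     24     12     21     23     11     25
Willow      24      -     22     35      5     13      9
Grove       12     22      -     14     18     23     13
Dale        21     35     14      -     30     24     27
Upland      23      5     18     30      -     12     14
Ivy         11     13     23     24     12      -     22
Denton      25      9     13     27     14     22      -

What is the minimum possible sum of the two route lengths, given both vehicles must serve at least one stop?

Minimum combined distance: 104 blocks.

Try each way of splitting the stops between the two vehicles (each non-empty) and, for each split, find the best tour for each vehicle:
  {Willow} + {Grove, Dale, Upland, Ivy, Denton}: 48 + 85 = 133
  {Grove} + {Willow, Dale, Upland, Ivy, Denton}: 24 + 85 = 109
  {Willow, Grove} + {Dale, Upland, Ivy, Denton}: 58 + 85 = 143
  {Dale} + {Willow, Grove, Upland, Ivy, Denton}: 42 + 62 = 104
  {Willow, Dale} + {Grove, Upland, Ivy, Denton}: 80 + 62 = 142
  {Grove, Dale} + {Willow, Upland, Ivy, Denton}: 47 + 62 = 109
  … (31 splits in total)
Best: vehicle 1 Hadley → Dale → Hadley = 42; vehicle 2 Hadley → Grove → Denton → Willow → Upland → Ivy → Hadley = 62; combined 104.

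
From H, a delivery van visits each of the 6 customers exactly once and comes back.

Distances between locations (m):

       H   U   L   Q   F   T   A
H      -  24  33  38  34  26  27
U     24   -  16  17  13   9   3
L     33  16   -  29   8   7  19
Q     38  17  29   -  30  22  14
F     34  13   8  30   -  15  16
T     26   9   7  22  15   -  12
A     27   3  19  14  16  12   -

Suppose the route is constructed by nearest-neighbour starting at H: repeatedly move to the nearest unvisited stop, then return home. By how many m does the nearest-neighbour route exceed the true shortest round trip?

H: U=24, T=26, A=27, L=33, F=34, Q=38 ⇒ U
U: A=3, T=9, F=13, L=16, Q=17 ⇒ A
A: T=12, Q=14, F=16, L=19 ⇒ T
T: L=7, F=15, Q=22 ⇒ L
L: F=8, Q=29 ⇒ F
F: Q=30 ⇒ Q
NN route H → U → A → T → L → F → Q → H costs 122.
Optimal: H → Q → A → U → F → L → T → H costs 109 (by enumerating all 360 distinct tours).
Excess = 122 − 109 = 13.

Excess over optimum: 13 m.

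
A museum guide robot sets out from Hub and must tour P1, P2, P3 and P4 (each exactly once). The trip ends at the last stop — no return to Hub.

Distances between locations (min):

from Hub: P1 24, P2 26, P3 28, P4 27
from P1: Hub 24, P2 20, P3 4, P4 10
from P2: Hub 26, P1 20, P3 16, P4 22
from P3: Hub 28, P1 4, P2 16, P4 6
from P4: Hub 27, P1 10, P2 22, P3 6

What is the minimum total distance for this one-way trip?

There are 4! = 24 possible orderings.
Hub → P1 → P2 → P3 → P4: 24+20+16+6 = 66
Hub → P1 → P2 → P4 → P3: 24+20+22+6 = 72
Hub → P1 → P3 → P2 → P4: 24+4+16+22 = 66
Hub → P1 → P3 → P4 → P2: 24+4+6+22 = 56
Hub → P1 → P4 → P2 → P3: 24+10+22+16 = 72
Hub → P1 → P4 → P3 → P2: 24+10+6+16 = 56
Hub → P2 → P1 → P3 → P4: 26+20+4+6 = 56
Hub → P2 → P1 → P4 → P3: 26+20+10+6 = 62
Hub → P2 → P3 → P1 → P4: 26+16+4+10 = 56
Hub → P2 → P3 → P4 → P1: 26+16+6+10 = 58
Hub → P2 → P4 → P1 → P3: 26+22+10+4 = 62
Hub → P2 → P4 → P3 → P1: 26+22+6+4 = 58
Hub → P3 → P1 → P2 → P4: 28+4+20+22 = 74
Hub → P3 → P1 → P4 → P2: 28+4+10+22 = 64
… (10 more)
The minimum is 56.
One shortest path: Hub → P1 → P3 → P4 → P2.

Shortest open route: 56 min.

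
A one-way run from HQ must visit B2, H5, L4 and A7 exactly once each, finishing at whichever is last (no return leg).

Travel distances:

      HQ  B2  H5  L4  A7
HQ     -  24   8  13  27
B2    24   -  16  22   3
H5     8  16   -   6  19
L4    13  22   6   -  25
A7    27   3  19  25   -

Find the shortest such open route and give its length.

There are 4! = 24 possible orderings.
HQ→B2→H5→L4→A7: 24+16+6+25 = 71
HQ→B2→H5→A7→L4: 24+16+19+25 = 84
HQ→B2→L4→H5→A7: 24+22+6+19 = 71
HQ→B2→L4→A7→H5: 24+22+25+19 = 90
HQ→B2→A7→H5→L4: 24+3+19+6 = 52
HQ→B2→A7→L4→H5: 24+3+25+6 = 58
HQ→H5→B2→L4→A7: 8+16+22+25 = 71
HQ→H5→B2→A7→L4: 8+16+3+25 = 52
HQ→H5→L4→B2→A7: 8+6+22+3 = 39
HQ→H5→L4→A7→B2: 8+6+25+3 = 42
HQ→H5→A7→B2→L4: 8+19+3+22 = 52
HQ→H5→A7→L4→B2: 8+19+25+22 = 74
HQ→L4→B2→H5→A7: 13+22+16+19 = 70
HQ→L4→B2→A7→H5: 13+22+3+19 = 57
… (10 more)
HQ→L4→H5→B2→A7: 13+6+16+3 = 38  ← best
The minimum is 38.
One shortest path: HQ → L4 → H5 → B2 → A7.

Shortest open route: 38.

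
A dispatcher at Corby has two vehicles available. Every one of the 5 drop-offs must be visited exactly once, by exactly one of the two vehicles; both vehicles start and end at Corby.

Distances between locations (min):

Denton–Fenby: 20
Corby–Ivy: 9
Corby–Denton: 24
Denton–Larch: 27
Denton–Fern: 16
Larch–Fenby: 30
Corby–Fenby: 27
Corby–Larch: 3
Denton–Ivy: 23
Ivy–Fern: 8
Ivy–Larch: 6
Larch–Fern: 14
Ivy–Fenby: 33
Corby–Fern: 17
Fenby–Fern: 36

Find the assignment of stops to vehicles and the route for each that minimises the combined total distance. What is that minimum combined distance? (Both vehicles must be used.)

Minimum combined distance: 86 min.

Try each way of splitting the stops between the two vehicles (each non-empty) and, for each split, find the best tour for each vehicle:
  {Denton} + {Ivy, Larch, Fenby, Fern}: 48 + 80 = 128
  {Ivy} + {Denton, Larch, Fenby, Fern}: 18 + 80 = 98
  {Denton, Ivy} + {Larch, Fenby, Fern}: 56 + 80 = 136
  {Larch} + {Denton, Ivy, Fenby, Fern}: 6 + 80 = 86
  {Denton, Larch} + {Ivy, Fenby, Fern}: 54 + 80 = 134
  {Ivy, Larch} + {Denton, Fenby, Fern}: 18 + 80 = 98
  … (15 splits in total)
Best: vehicle 1 Corby → Larch → Corby = 6; vehicle 2 Corby → Ivy → Fern → Denton → Fenby → Corby = 80; combined 86.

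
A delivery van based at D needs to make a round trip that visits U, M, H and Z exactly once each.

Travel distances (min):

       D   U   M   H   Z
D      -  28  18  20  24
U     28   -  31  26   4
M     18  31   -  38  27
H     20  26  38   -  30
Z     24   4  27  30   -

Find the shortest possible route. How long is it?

Shortest round trip = 95 min.

With 4 stops there are 4!/2 = 12 distinct round trips (a route and its reverse cost the same).
D → U → M → H → Z → D: 28+31+38+30+24 = 151
D → U → M → Z → H → D: 28+31+27+30+20 = 136
D → U → H → M → Z → D: 28+26+38+27+24 = 143
D → U → H → Z → M → D: 28+26+30+27+18 = 129
D → U → Z → M → H → D: 28+4+27+38+20 = 117
D → U → Z → H → M → D: 28+4+30+38+18 = 118
D → M → U → H → Z → D: 18+31+26+30+24 = 129
D → M → U → Z → H → D: 18+31+4+30+20 = 103
D → M → H → U → Z → D: 18+38+26+4+24 = 110
D → M → Z → U → H → D: 18+27+4+26+20 = 95
D → H → U → M → Z → D: 20+26+31+27+24 = 128
D → H → M → U → Z → D: 20+38+31+4+24 = 117
The minimum is 95.
One optimal route: D → M → Z → U → H → D (or its reverse).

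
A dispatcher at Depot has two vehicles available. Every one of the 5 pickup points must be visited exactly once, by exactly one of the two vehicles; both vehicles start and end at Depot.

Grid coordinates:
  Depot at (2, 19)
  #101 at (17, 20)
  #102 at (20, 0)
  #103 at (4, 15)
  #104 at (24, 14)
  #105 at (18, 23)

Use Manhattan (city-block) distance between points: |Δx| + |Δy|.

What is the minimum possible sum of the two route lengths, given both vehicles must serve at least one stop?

There are 2^4 − 1 = 15 ways to divide the 5 stops into two non-empty groups. For each, the best each vehicle can do is its own shortest tour through its group:
  {#101} + {#102, #103, #104, #105}: 32 + 90 = 122
  {#102} + {#101, #103, #104, #105}: 74 + 62 = 136
  {#101, #102} + {#103, #104, #105}: 76 + 62 = 138
  {#103} + {#101, #102, #104, #105}: 12 + 90 = 102
  {#101, #103} + {#102, #104, #105}: 40 + 90 = 130
  {#102, #103} + {#101, #104, #105}: 74 + 62 = 136
  … (15 splits in total)
Best: vehicle 1 Depot → #103 → Depot = 12; vehicle 2 Depot → #101 → #105 → #102 → #104 → Depot = 90; combined 102.

102 — the smallest possible combined total.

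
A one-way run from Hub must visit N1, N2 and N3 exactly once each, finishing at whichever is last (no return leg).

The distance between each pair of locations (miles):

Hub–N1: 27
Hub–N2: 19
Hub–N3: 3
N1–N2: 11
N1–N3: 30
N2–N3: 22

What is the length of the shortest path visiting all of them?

There are 3! = 6 possible orderings.
Hub - N1 - N2 - N3: 27+11+22 = 60
Hub - N1 - N3 - N2: 27+30+22 = 79
Hub - N2 - N1 - N3: 19+11+30 = 60
Hub - N2 - N3 - N1: 19+22+30 = 71
Hub - N3 - N1 - N2: 3+30+11 = 44
Hub - N3 - N2 - N1: 3+22+11 = 36
The minimum is 36.
One shortest path: Hub → N3 → N2 → N1.

Shortest open route: 36 miles.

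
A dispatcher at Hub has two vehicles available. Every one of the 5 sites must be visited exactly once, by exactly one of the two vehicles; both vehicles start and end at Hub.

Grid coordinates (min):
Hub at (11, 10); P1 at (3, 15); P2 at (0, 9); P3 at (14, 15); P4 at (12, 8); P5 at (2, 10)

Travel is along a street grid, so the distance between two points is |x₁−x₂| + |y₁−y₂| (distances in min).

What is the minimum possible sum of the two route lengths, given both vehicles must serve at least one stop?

Minimum combined distance: 46 min.

There are 2^4 − 1 = 15 ways to divide the 5 stops into two non-empty groups. For each, the best each vehicle can do is its own shortest tour through its group:
  {P1} + {P2, P3, P4, P5}: 26 + 42 = 68
  {P2} + {P1, P3, P4, P5}: 24 + 38 = 62
  {P1, P2} + {P3, P4, P5}: 34 + 38 = 72
  {P3} + {P1, P2, P4, P5}: 16 + 38 = 54
  {P1, P3} + {P2, P4, P5}: 32 + 28 = 60
  {P2, P3} + {P1, P4, P5}: 40 + 34 = 74
  … (15 splits in total)
  {P4} + {P1, P2, P3, P5}: 6 + 40 = 46  ← best
Best: vehicle 1 Hub → P4 → Hub = 6; vehicle 2 Hub → P2 → P5 → P1 → P3 → Hub = 40; combined 46.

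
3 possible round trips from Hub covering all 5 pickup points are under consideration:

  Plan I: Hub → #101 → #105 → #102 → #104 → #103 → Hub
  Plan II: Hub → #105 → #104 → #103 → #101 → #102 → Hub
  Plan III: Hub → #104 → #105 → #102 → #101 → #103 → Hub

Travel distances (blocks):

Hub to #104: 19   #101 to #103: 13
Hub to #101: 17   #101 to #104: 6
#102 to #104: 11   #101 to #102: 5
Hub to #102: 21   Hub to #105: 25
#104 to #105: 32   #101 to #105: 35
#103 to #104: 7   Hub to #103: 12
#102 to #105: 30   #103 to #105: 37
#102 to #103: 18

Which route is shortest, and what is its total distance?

Plan I: 17 + 35 + 30 + 11 + 7 + 12 = 112
Plan II: 25 + 32 + 7 + 13 + 5 + 21 = 103
Plan III: 19 + 32 + 30 + 5 + 13 + 12 = 111

103 blocks — Plan II is the shortest.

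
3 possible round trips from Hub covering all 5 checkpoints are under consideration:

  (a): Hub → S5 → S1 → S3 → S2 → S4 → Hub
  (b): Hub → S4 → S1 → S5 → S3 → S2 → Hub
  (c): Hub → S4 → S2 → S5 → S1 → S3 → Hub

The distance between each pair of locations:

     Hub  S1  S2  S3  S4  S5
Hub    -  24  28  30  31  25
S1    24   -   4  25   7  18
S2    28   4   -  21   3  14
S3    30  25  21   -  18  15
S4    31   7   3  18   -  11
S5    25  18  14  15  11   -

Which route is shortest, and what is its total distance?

(a): 25 + 18 + 25 + 21 + 3 + 31 = 123
(b): 31 + 7 + 18 + 15 + 21 + 28 = 120
(c): 31 + 3 + 14 + 18 + 25 + 30 = 121

Shortest is (b), total 120.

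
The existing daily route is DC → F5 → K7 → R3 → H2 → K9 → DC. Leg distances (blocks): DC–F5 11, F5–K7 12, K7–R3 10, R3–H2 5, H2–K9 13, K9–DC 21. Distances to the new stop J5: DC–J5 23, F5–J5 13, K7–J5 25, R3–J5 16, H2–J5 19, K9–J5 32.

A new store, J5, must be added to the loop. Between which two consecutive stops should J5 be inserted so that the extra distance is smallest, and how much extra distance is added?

+25 blocks — insert J5 between DC and F5.

Insertion cost between consecutive stops i–j is d(i,J5) + d(J5,j) − d(i,j):
  between DC and F5: 23 + 13 − 11 = 25
  between F5 and K7: 13 + 25 − 12 = 26
  between K7 and R3: 25 + 16 − 10 = 31
  between R3 and H2: 16 + 19 − 5 = 30
  between H2 and K9: 19 + 32 − 13 = 38
  between K9 and DC: 32 + 23 − 21 = 34
Cheapest insertion is between DC and F5, adding 25.
New total = 72 + 25 = 97.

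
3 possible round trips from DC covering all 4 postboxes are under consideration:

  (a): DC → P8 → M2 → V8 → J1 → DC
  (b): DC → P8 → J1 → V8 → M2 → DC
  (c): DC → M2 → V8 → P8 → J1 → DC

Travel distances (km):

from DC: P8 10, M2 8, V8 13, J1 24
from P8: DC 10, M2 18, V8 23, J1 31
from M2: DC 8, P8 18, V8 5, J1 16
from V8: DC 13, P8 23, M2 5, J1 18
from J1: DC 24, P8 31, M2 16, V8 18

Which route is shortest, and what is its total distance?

Shortest is (b), total 72 km.

(a): 10 + 18 + 5 + 18 + 24 = 75
(b): 10 + 31 + 18 + 5 + 8 = 72
(c): 8 + 5 + 23 + 31 + 24 = 91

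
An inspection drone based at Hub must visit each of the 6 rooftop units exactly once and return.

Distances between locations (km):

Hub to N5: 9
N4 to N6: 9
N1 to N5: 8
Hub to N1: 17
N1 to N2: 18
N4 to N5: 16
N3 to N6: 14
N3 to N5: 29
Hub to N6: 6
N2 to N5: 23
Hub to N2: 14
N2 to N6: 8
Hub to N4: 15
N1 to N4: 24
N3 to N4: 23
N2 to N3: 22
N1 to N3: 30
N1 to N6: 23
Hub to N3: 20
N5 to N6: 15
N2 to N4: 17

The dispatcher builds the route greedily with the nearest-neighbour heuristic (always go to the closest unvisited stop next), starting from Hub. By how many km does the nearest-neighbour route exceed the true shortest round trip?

Hub: N6=6, N5=9, N2=14, N4=15, N1=17, N3=20 ⇒ N6
N6: N2=8, N4=9, N3=14, N5=15, N1=23 ⇒ N2
N2: N4=17, N1=18, N3=22, N5=23 ⇒ N4
N4: N5=16, N3=23, N1=24 ⇒ N5
N5: N1=8, N3=29 ⇒ N1
N1: N3=30 ⇒ N3
NN route Hub → N6 → N2 → N4 → N5 → N1 → N3 → Hub costs 105.
Optimal: Hub → N3 → N4 → N6 → N2 → N1 → N5 → Hub costs 95 (by enumerating all 360 distinct tours).
Excess = 105 − 95 = 10.

Excess over optimum: 10 km.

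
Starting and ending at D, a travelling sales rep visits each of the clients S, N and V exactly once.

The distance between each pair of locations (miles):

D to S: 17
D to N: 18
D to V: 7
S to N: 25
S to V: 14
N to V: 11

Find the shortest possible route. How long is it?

There are 3 distinct closed tours to check (reversals are equivalent).
D - S - N - V - D: 17+25+11+7 = 60
D - S - V - N - D: 17+14+11+18 = 60
D - N - S - V - D: 18+25+14+7 = 64
The minimum is 60.
One optimal route: D → S → N → V → D (or its reverse).

Shortest round trip = 60 miles.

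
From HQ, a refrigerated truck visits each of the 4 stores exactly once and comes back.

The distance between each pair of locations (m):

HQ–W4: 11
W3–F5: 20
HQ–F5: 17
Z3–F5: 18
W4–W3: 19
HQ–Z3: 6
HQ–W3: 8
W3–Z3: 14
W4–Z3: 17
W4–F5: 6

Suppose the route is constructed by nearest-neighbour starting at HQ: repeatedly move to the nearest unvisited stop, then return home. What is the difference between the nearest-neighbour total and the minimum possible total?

The nearest-neighbour route is 5 m longer than optimal.

From HQ: Z3=6, W3=8, W4=11, F5=17 → choose Z3 (6).
From Z3: W3=14, W4=17, F5=18 → choose W3 (14).
From W3: W4=19, F5=20 → choose W4 (19).
From W4: F5=6 → choose F5 (6).
NN route HQ → Z3 → W3 → W4 → F5 → HQ costs 62.
Optimal: HQ → W4 → F5 → W3 → Z3 → HQ costs 57 (by enumerating all 12 distinct tours).
Excess = 62 − 57 = 5.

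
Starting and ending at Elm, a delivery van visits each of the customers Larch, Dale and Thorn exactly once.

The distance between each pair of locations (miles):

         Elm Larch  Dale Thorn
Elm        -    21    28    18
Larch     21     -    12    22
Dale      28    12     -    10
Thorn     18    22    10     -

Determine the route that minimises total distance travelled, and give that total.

Shortest round trip = 61 miles.

With 3 stops there are 3!/2 = 3 distinct round trips (a route and its reverse cost the same).
Elm-Larch-Dale-Thorn-Elm: 21+12+10+18 = 61
Elm-Larch-Thorn-Dale-Elm: 21+22+10+28 = 81
Elm-Dale-Larch-Thorn-Elm: 28+12+22+18 = 80
The minimum is 61.
One optimal route: Elm → Larch → Dale → Thorn → Elm (or its reverse).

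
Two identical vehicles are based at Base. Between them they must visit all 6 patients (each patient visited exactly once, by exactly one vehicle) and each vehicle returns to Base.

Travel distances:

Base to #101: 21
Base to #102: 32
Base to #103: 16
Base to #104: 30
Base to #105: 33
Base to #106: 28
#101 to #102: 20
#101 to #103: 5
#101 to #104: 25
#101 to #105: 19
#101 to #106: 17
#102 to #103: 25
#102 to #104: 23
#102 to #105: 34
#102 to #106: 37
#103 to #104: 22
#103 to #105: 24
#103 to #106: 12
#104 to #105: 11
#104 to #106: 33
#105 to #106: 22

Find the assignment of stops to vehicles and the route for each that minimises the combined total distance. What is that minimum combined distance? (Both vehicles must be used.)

Check every non-empty split of the stops between the two vehicles; for each half take its own optimal tour:
  {#101} + {#102, #103, #104, #105, #106}: 42 + 116 = 158
  {#102} + {#101, #103, #104, #105, #106}: 64 + 101 = 165
  {#101, #102} + {#103, #104, #105, #106}: 73 + 91 = 164
  {#103} + {#101, #102, #104, #105, #106}: 32 + 125 = 157
  {#101, #103} + {#102, #104, #105, #106}: 42 + 116 = 158
  {#102, #103} + {#101, #104, #105, #106}: 73 + 101 = 174
  … (31 splits in total)
Best: vehicle 1 Base → #103 → Base = 32; vehicle 2 Base → #101 → #102 → #104 → #105 → #106 → Base = 125; combined 157.

157 — the smallest possible combined total.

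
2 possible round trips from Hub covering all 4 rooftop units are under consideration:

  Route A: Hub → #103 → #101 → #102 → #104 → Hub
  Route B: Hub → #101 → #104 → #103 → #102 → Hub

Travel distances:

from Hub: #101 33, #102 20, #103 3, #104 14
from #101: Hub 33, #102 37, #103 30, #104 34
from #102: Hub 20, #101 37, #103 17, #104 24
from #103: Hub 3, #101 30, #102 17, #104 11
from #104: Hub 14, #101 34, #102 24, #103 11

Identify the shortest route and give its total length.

Shortest is Route A, total 108.

Route A: 3 + 30 + 37 + 24 + 14 = 108
Route B: 33 + 34 + 11 + 17 + 20 = 115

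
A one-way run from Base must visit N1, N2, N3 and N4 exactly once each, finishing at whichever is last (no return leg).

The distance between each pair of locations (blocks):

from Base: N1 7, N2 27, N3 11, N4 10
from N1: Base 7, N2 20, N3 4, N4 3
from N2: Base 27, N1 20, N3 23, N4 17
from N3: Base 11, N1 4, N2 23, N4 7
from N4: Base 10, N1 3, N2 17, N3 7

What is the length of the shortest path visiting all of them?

Minimum one-way distance = 35 blocks.

There are 4! = 24 possible orderings.
Base→N1→N2→N3→N4: 7+20+23+7 = 57
Base→N1→N2→N4→N3: 7+20+17+7 = 51
Base→N1→N3→N2→N4: 7+4+23+17 = 51
Base→N1→N3→N4→N2: 7+4+7+17 = 35
Base→N1→N4→N2→N3: 7+3+17+23 = 50
Base→N1→N4→N3→N2: 7+3+7+23 = 40
Base→N2→N1→N3→N4: 27+20+4+7 = 58
Base→N2→N1→N4→N3: 27+20+3+7 = 57
Base→N2→N3→N1→N4: 27+23+4+3 = 57
Base→N2→N3→N4→N1: 27+23+7+3 = 60
Base→N2→N4→N1→N3: 27+17+3+4 = 51
Base→N2→N4→N3→N1: 27+17+7+4 = 55
Base→N3→N1→N2→N4: 11+4+20+17 = 52
Base→N3→N1→N4→N2: 11+4+3+17 = 35
… (10 more)
The minimum is 35.
One shortest path: Base → N1 → N3 → N4 → N2.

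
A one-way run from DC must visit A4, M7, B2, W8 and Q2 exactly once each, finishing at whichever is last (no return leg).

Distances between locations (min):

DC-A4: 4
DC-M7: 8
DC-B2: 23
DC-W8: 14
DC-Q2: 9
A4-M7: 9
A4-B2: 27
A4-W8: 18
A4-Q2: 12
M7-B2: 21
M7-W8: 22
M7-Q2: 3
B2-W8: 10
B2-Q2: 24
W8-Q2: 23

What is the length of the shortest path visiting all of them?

There are 5! = 120 possible orderings.
DC→A4→M7→B2→W8→Q2: 4+9+21+10+23 = 67
DC→A4→M7→B2→Q2→W8: 4+9+21+24+23 = 81
DC→A4→M7→W8→B2→Q2: 4+9+22+10+24 = 69
DC→A4→M7→W8→Q2→B2: 4+9+22+23+24 = 82
DC→A4→M7→Q2→B2→W8: 4+9+3+24+10 = 50
DC→A4→M7→Q2→W8→B2: 4+9+3+23+10 = 49
DC→A4→B2→M7→W8→Q2: 4+27+21+22+23 = 97
DC→A4→B2→M7→Q2→W8: 4+27+21+3+23 = 78
DC→A4→B2→W8→M7→Q2: 4+27+10+22+3 = 66
DC→A4→B2→W8→Q2→M7: 4+27+10+23+3 = 67
DC→A4→B2→Q2→M7→W8: 4+27+24+3+22 = 80
DC→A4→B2→Q2→W8→M7: 4+27+24+23+22 = 100
DC→A4→W8→M7→B2→Q2: 4+18+22+21+24 = 89
DC→A4→W8→M7→Q2→B2: 4+18+22+3+24 = 71
… (106 more)
The minimum is 49.
One shortest path: DC → A4 → M7 → Q2 → W8 → B2.

Minimum one-way distance = 49 min.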